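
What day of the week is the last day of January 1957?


January 1957 has 31 days
Anchor: Jan 1, 1957. With p = 1957 - 1 = 1956: (p + p//4 - p//100 + p//400) mod 7 = (1956 + 489 - 19 + 4) mod 7 = 2430 mod 7 = 1 -> Tuesday (Mon=0 ... Sun=6)
January 1 is the anchor itself -> Tuesday
Last day offset: 31 - 1 = 30 days
Weekday index = (1 + 30) mod 7 = 3

Thursday, January 31


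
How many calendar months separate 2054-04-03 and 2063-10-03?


From April 2054 to October 2063
9 years * 12 = 108 months, plus 6 months = 114

114 months


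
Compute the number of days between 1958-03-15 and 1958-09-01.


From 1958-03-15 to 1958-09-01
1958-03-15: days before March = 31 + 28 = 59 (1958 is not a leap year); day of year = 59 + 15 = 74
1958-09-01: days before September = 31 + 28 + 31 + 30 + 31 + 30 + 31 + 31 = 243 (1958 is not a leap year); day of year = 243 + 1 = 244
Same year: 244 - 74 = 170

170 days


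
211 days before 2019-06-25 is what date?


Start: 2019-06-25, subtract 211 days
Back 25 days from June 25 reaches May 31, 2019 -> 186 left
May 2019 has 31 days -> back to April 30, 2019 -> 155 left
April 2019 has 30 days -> back to March 31, 2019 -> 125 left
March 2019 has 31 days -> back to February 28, 2019 -> 94 left
February 2019 has 28 days -> back to January 31, 2019 -> 66 left
January 2019 has 31 days -> back to December 31, 2018 -> 35 left
December 2018 has 31 days -> back to November 30, 2018 -> 4 left
November 2018: 30 - 4 = 26 -> lands on November 26

Result: 2018-11-26


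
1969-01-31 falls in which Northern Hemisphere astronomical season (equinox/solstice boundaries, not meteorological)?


Date: January 31
Astronomical Winter (approx.; exact equinox/solstice day varies by year): December 21 to March 19
January 31 falls within the Winter window

Winter


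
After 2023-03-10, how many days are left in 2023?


Day of year: 69 of 365
Remaining = 365 - 69

296 days


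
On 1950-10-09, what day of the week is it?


Date: October 9, 1950
Anchor: Jan 1, 1950. With p = 1950 - 1 = 1949: (p + p//4 - p//100 + p//400) mod 7 = (1949 + 487 - 19 + 4) mod 7 = 2421 mod 7 = 6 -> Sunday (Mon=0 ... Sun=6)
Days before October (Jan-Sep): 273; offset = 273 + 9 - 1 = 281
Weekday index = (6 + 281) mod 7 = 0

Day of the week: Monday


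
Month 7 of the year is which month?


Month 7 of 12

July


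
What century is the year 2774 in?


Century = (year - 1) // 100 + 1
= (2774 - 1) // 100 + 1
= 2773 // 100 + 1
= 27 + 1

28th century


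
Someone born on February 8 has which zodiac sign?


Date: February 8
Conventional tropical zodiac dates: Aquarius from January 20 onward; Pisces starts February 19
February 8 falls within the Aquarius range

Aquarius


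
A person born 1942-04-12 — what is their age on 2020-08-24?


Birth: 1942-04-12
Reference: 2020-08-24
Year difference: 2020 - 1942 = 78

78 years old


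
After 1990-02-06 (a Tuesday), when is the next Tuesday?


Current: Tuesday
Target: Tuesday
Days ahead: 7

Next Tuesday: 1990-02-13


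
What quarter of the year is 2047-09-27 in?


Month: September (month 9)
Q1: Jan-Mar, Q2: Apr-Jun, Q3: Jul-Sep, Q4: Oct-Dec

Q3


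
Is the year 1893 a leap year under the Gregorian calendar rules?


Gregorian leap year rule: divisible by 4, but not by 100, unless also by 400.
1893 is not divisible by 4 -> not a leap year

No


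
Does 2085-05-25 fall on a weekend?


Anchor: Jan 1, 2085. With p = 2085 - 1 = 2084: (p + p//4 - p//100 + p//400) mod 7 = (2084 + 521 - 20 + 5) mod 7 = 2590 mod 7 = 0 -> Monday (Mon=0 ... Sun=6)
Day of year: 145; offset = 144
Weekday index = (0 + 144) mod 7 = 4 -> Friday
Weekend days: Saturday, Sunday

No


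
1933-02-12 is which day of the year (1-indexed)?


Date: February 12, 1933
Days in months 1 through 1: 31
Plus 12 days in February

Day of year: 43


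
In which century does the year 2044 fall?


Century = (year - 1) // 100 + 1
= (2044 - 1) // 100 + 1
= 2043 // 100 + 1
= 20 + 1

21st century


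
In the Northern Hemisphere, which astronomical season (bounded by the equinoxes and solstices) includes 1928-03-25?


Date: March 25
Astronomical Spring (approx.; exact equinox/solstice day varies by year): March 20 to June 20
March 25 falls within the Spring window

Spring


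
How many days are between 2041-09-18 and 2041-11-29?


From 2041-09-18 to 2041-11-29
2041-09-18: days before September = 31 + 28 + 31 + 30 + 31 + 30 + 31 + 31 = 243 (2041 is not a leap year); day of year = 243 + 18 = 261
2041-11-29: days before November = 31 + 28 + 31 + 30 + 31 + 30 + 31 + 31 + 30 + 31 = 304 (2041 is not a leap year); day of year = 304 + 29 = 333
Same year: 333 - 261 = 72

72 days


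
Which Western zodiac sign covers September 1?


Date: September 1
Conventional tropical zodiac dates: Virgo from August 23 onward; Libra starts September 23
September 1 falls within the Virgo range

Virgo


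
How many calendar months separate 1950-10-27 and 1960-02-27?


From October 1950 to February 1960
10 years * 12 = 120 months, minus 8 months = 112

112 months


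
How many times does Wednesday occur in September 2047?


September 2047 has 30 days
Anchor: Jan 1, 2047. With p = 2047 - 1 = 2046: (p + p//4 - p//100 + p//400) mod 7 = (2046 + 511 - 20 + 5) mod 7 = 2542 mod 7 = 1 -> Tuesday (Mon=0 ... Sun=6)
Days before September (Jan-Aug): 243; September 1 index = (1 + 243) mod 7 = 6 -> Sunday
First Wednesday is September 4
Wednesdays: 4, 11, 18, 25

4 Wednesdays


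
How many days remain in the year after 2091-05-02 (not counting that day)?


Day of year: 122 of 365
Remaining = 365 - 122

243 days


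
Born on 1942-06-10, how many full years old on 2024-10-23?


Birth: 1942-06-10
Reference: 2024-10-23
Year difference: 2024 - 1942 = 82

82 years old


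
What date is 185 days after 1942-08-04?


Start: 1942-08-04, add 185 days
August 1942 has 31 days: 31 - 4 = 27 days to August 31 -> 158 left
September 1942 has 30 days -> 128 left
October 1942 has 31 days -> 97 left
November 1942 has 30 days -> 67 left
December 1942 has 31 days -> 36 left
January 1943 has 31 days -> 5 left
February 1943: 5 <= 28 -> lands on February 5

Result: 1943-02-05


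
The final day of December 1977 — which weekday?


December 1977 has 31 days
Anchor: Jan 1, 1977. With p = 1977 - 1 = 1976: (p + p//4 - p//100 + p//400) mod 7 = (1976 + 494 - 19 + 4) mod 7 = 2455 mod 7 = 5 -> Saturday (Mon=0 ... Sun=6)
Days before December (Jan-Nov): 334; December 1 index = (5 + 334) mod 7 = 3 -> Thursday
Last day offset: 31 - 1 = 30 days
Weekday index = (3 + 30) mod 7 = 5

Saturday, December 31


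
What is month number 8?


Month 8 of 12

August


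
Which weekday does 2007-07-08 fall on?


Date: July 8, 2007
Anchor: Jan 1, 2007. With p = 2007 - 1 = 2006: (p + p//4 - p//100 + p//400) mod 7 = (2006 + 501 - 20 + 5) mod 7 = 2492 mod 7 = 0 -> Monday (Mon=0 ... Sun=6)
Days before July (Jan-Jun): 181; offset = 181 + 8 - 1 = 188
Weekday index = (0 + 188) mod 7 = 6

Day of the week: Sunday


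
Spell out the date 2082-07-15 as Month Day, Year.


ISO 2082-07-15 parses as year=2082, month=07, day=15
Month 7 -> July

July 15, 2082


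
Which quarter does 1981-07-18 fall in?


Month: July (month 7)
Q1: Jan-Mar, Q2: Apr-Jun, Q3: Jul-Sep, Q4: Oct-Dec

Q3


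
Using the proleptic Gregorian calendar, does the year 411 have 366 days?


Gregorian leap year rule: divisible by 4, but not by 100, unless also by 400.
411 is not divisible by 4 -> not a leap year

No


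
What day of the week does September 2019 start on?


Target: September 1, 2019
Anchor: Jan 1, 2019. With p = 2019 - 1 = 2018: (p + p//4 - p//100 + p//400) mod 7 = (2018 + 504 - 20 + 5) mod 7 = 2507 mod 7 = 1 -> Tuesday (Mon=0 ... Sun=6)
Days before September (Jan-Aug): 243 days
Weekday index = (1 + 243) mod 7 = 6

Sunday


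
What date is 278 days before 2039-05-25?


Start: 2039-05-25, subtract 278 days
Back 25 days from May 25 reaches April 30, 2039 -> 253 left
April 2039 has 30 days -> back to March 31, 2039 -> 223 left
March 2039 has 31 days -> back to February 28, 2039 -> 192 left
February 2039 has 28 days -> back to January 31, 2039 -> 164 left
January 2039 has 31 days -> back to December 31, 2038 -> 133 left
December 2038 has 31 days -> back to November 30, 2038 -> 102 left
November 2038 has 30 days -> back to October 31, 2038 -> 72 left
October 2038 has 31 days -> back to September 30, 2038 -> 41 left
September 2038 has 30 days -> back to August 31, 2038 -> 11 left
August 2038: 31 - 11 = 20 -> lands on August 20

Result: 2038-08-20


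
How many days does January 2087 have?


January 2087

31 days


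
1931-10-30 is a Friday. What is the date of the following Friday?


Current: Friday
Target: Friday
Days ahead: 7

Next Friday: 1931-11-06


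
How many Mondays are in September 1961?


September 1961 has 30 days
Anchor: Jan 1, 1961. With p = 1961 - 1 = 1960: (p + p//4 - p//100 + p//400) mod 7 = (1960 + 490 - 19 + 4) mod 7 = 2435 mod 7 = 6 -> Sunday (Mon=0 ... Sun=6)
Days before September (Jan-Aug): 243; September 1 index = (6 + 243) mod 7 = 4 -> Friday
First Monday is September 4
Mondays: 4, 11, 18, 25

4 Mondays


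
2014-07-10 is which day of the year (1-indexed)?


Date: July 10, 2014
Days in months 1 through 6: 181
Plus 10 days in July

Day of year: 191


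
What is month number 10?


Month 10 of 12

October


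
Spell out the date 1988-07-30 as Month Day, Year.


ISO 1988-07-30 parses as year=1988, month=07, day=30
Month 7 -> July

July 30, 1988


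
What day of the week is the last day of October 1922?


October 1922 has 31 days
Anchor: Jan 1, 1922. With p = 1922 - 1 = 1921: (p + p//4 - p//100 + p//400) mod 7 = (1921 + 480 - 19 + 4) mod 7 = 2386 mod 7 = 6 -> Sunday (Mon=0 ... Sun=6)
Days before October (Jan-Sep): 273; October 1 index = (6 + 273) mod 7 = 6 -> Sunday
Last day offset: 31 - 1 = 30 days
Weekday index = (6 + 30) mod 7 = 1

Tuesday, October 31


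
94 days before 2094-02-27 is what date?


Start: 2094-02-27, subtract 94 days
Back 27 days from February 27 reaches January 31, 2094 -> 67 left
January 2094 has 31 days -> back to December 31, 2093 -> 36 left
December 2093 has 31 days -> back to November 30, 2093 -> 5 left
November 2093: 30 - 5 = 25 -> lands on November 25

Result: 2093-11-25


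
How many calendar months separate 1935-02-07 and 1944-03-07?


From February 1935 to March 1944
9 years * 12 = 108 months, plus 1 month = 109

109 months


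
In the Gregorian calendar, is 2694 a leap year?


Gregorian leap year rule: divisible by 4, but not by 100, unless also by 400.
2694 is not divisible by 4 -> not a leap year

No


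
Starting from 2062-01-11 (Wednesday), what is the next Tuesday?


Current: Wednesday
Target: Tuesday
Days ahead: 6

Next Tuesday: 2062-01-17


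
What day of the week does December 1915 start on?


Target: December 1, 1915
Anchor: Jan 1, 1915. With p = 1915 - 1 = 1914: (p + p//4 - p//100 + p//400) mod 7 = (1914 + 478 - 19 + 4) mod 7 = 2377 mod 7 = 4 -> Friday (Mon=0 ... Sun=6)
Days before December (Jan-Nov): 334 days
Weekday index = (4 + 334) mod 7 = 2

Wednesday


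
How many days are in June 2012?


June 2012

30 days


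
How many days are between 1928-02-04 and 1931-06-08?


From 1928-02-04 to 1931-06-08
1928-02-04: days before February = 31; day of year = 31 + 4 = 35
1931-06-08: days before June = 31 + 28 + 31 + 30 + 31 = 151 (1931 is not a leap year); day of year = 151 + 8 = 159
Rest of 1928: 366 - 35 = 331
Full years 1929 (365), 1930 (365): 730
Total = 331 + 730 + 159 = 1220

1220 days


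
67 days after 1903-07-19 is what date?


Start: 1903-07-19, add 67 days
July 1903 has 31 days: 31 - 19 = 12 days to July 31 -> 55 left
August 1903 has 31 days -> 24 left
September 1903: 24 <= 30 -> lands on September 24

Result: 1903-09-24


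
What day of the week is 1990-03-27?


Date: March 27, 1990
Anchor: Jan 1, 1990. With p = 1990 - 1 = 1989: (p + p//4 - p//100 + p//400) mod 7 = (1989 + 497 - 19 + 4) mod 7 = 2471 mod 7 = 0 -> Monday (Mon=0 ... Sun=6)
Days before March (Jan-Feb): 59; offset = 59 + 27 - 1 = 85
Weekday index = (0 + 85) mod 7 = 1

Day of the week: Tuesday


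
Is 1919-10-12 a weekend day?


Anchor: Jan 1, 1919. With p = 1919 - 1 = 1918: (p + p//4 - p//100 + p//400) mod 7 = (1918 + 479 - 19 + 4) mod 7 = 2382 mod 7 = 2 -> Wednesday (Mon=0 ... Sun=6)
Day of year: 285; offset = 284
Weekday index = (2 + 284) mod 7 = 6 -> Sunday
Weekend days: Saturday, Sunday

Yes


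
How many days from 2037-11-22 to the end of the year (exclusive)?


Day of year: 326 of 365
Remaining = 365 - 326

39 days


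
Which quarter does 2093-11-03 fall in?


Month: November (month 11)
Q1: Jan-Mar, Q2: Apr-Jun, Q3: Jul-Sep, Q4: Oct-Dec

Q4


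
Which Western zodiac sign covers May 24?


Date: May 24
Conventional tropical zodiac dates: Gemini from May 21 onward; Cancer starts June 21
May 24 falls within the Gemini range

Gemini


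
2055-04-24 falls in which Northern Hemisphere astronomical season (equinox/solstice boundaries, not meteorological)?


Date: April 24
Astronomical Spring (approx.; exact equinox/solstice day varies by year): March 20 to June 20
April 24 falls within the Spring window

Spring


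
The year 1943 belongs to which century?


Century = (year - 1) // 100 + 1
= (1943 - 1) // 100 + 1
= 1942 // 100 + 1
= 19 + 1

20th century


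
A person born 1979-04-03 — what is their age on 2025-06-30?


Birth: 1979-04-03
Reference: 2025-06-30
Year difference: 2025 - 1979 = 46

46 years old


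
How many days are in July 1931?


July 1931

31 days


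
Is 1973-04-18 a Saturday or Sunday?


Anchor: Jan 1, 1973. With p = 1973 - 1 = 1972: (p + p//4 - p//100 + p//400) mod 7 = (1972 + 493 - 19 + 4) mod 7 = 2450 mod 7 = 0 -> Monday (Mon=0 ... Sun=6)
Day of year: 108; offset = 107
Weekday index = (0 + 107) mod 7 = 2 -> Wednesday
Weekend days: Saturday, Sunday

No


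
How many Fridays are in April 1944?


April 1944 has 30 days
Anchor: Jan 1, 1944. With p = 1944 - 1 = 1943: (p + p//4 - p//100 + p//400) mod 7 = (1943 + 485 - 19 + 4) mod 7 = 2413 mod 7 = 5 -> Saturday (Mon=0 ... Sun=6)
Days before April (Jan-Mar): 91; April 1 index = (5 + 91) mod 7 = 5 -> Saturday
First Friday is April 7
Fridays: 7, 14, 21, 28

4 Fridays


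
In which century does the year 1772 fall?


Century = (year - 1) // 100 + 1
= (1772 - 1) // 100 + 1
= 1771 // 100 + 1
= 17 + 1

18th century


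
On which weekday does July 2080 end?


July 2080 has 31 days
Anchor: Jan 1, 2080. With p = 2080 - 1 = 2079: (p + p//4 - p//100 + p//400) mod 7 = (2079 + 519 - 20 + 5) mod 7 = 2583 mod 7 = 0 -> Monday (Mon=0 ... Sun=6)
Days before July (Jan-Jun): 182; July 1 index = (0 + 182) mod 7 = 0 -> Monday
Last day offset: 31 - 1 = 30 days
Weekday index = (0 + 30) mod 7 = 2

Wednesday, July 31


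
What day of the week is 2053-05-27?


Date: May 27, 2053
Anchor: Jan 1, 2053. With p = 2053 - 1 = 2052: (p + p//4 - p//100 + p//400) mod 7 = (2052 + 513 - 20 + 5) mod 7 = 2550 mod 7 = 2 -> Wednesday (Mon=0 ... Sun=6)
Days before May (Jan-Apr): 120; offset = 120 + 27 - 1 = 146
Weekday index = (2 + 146) mod 7 = 1

Day of the week: Tuesday


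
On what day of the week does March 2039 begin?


Target: March 1, 2039
Anchor: Jan 1, 2039. With p = 2039 - 1 = 2038: (p + p//4 - p//100 + p//400) mod 7 = (2038 + 509 - 20 + 5) mod 7 = 2532 mod 7 = 5 -> Saturday (Mon=0 ... Sun=6)
Days before March (Jan-Feb): 59 days
Weekday index = (5 + 59) mod 7 = 1

Tuesday


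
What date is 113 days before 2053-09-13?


Start: 2053-09-13, subtract 113 days
Back 13 days from September 13 reaches August 31, 2053 -> 100 left
August 2053 has 31 days -> back to July 31, 2053 -> 69 left
July 2053 has 31 days -> back to June 30, 2053 -> 38 left
June 2053 has 30 days -> back to May 31, 2053 -> 8 left
May 2053: 31 - 8 = 23 -> lands on May 23

Result: 2053-05-23


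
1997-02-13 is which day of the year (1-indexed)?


Date: February 13, 1997
Days in months 1 through 1: 31
Plus 13 days in February

Day of year: 44


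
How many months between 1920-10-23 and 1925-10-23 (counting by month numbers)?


From October 1920 to October 1925
5 years * 12 = 60 months = 60

60 months


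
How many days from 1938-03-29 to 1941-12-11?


From 1938-03-29 to 1941-12-11
1938-03-29: days before March = 31 + 28 = 59 (1938 is not a leap year); day of year = 59 + 29 = 88
1941-12-11: days before December = 31 + 28 + 31 + 30 + 31 + 30 + 31 + 31 + 30 + 31 + 30 = 334 (1941 is not a leap year); day of year = 334 + 11 = 345
Rest of 1938: 365 - 88 = 277
Full years 1939 (365), 1940 (366): 731
Total = 277 + 731 + 345 = 1353

1353 days


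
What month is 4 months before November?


November is month 11
11 - 4 = 7

July


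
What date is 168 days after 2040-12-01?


Start: 2040-12-01, add 168 days
December 2040 has 31 days: 31 - 1 = 30 days to December 31 -> 138 left
January 2041 has 31 days -> 107 left
February 2041 has 28 days -> 79 left
March 2041 has 31 days -> 48 left
April 2041 has 30 days -> 18 left
May 2041: 18 <= 31 -> lands on May 18

Result: 2041-05-18


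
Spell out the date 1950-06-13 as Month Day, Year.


ISO 1950-06-13 parses as year=1950, month=06, day=13
Month 6 -> June

June 13, 1950


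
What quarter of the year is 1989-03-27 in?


Month: March (month 3)
Q1: Jan-Mar, Q2: Apr-Jun, Q3: Jul-Sep, Q4: Oct-Dec

Q1


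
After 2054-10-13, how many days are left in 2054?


Day of year: 286 of 365
Remaining = 365 - 286

79 days


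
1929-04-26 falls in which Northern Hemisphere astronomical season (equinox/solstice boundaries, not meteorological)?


Date: April 26
Astronomical Spring (approx.; exact equinox/solstice day varies by year): March 20 to June 20
April 26 falls within the Spring window

Spring


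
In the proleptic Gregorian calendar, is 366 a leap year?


Gregorian leap year rule: divisible by 4, but not by 100, unless also by 400.
366 is not divisible by 4 -> not a leap year

No


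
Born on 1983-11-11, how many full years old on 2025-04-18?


Birth: 1983-11-11
Reference: 2025-04-18
Year difference: 2025 - 1983 = 42
Birthday not yet reached in 2025, subtract 1

41 years old


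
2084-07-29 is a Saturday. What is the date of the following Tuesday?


Current: Saturday
Target: Tuesday
Days ahead: 3

Next Tuesday: 2084-08-01


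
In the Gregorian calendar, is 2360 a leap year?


Gregorian leap year rule: divisible by 4, but not by 100, unless also by 400.
2360 is divisible by 4 but not 100 -> leap year

Yes


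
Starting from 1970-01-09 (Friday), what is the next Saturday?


Current: Friday
Target: Saturday
Days ahead: 1

Next Saturday: 1970-01-10


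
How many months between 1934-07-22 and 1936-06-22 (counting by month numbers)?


From July 1934 to June 1936
2 years * 12 = 24 months, minus 1 month = 23

23 months


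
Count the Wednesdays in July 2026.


July 2026 has 31 days
Anchor: Jan 1, 2026. With p = 2026 - 1 = 2025: (p + p//4 - p//100 + p//400) mod 7 = (2025 + 506 - 20 + 5) mod 7 = 2516 mod 7 = 3 -> Thursday (Mon=0 ... Sun=6)
Days before July (Jan-Jun): 181; July 1 index = (3 + 181) mod 7 = 2 -> Wednesday
First Wednesday is July 1
Wednesdays: 1, 8, 15, 22, 29

5 Wednesdays


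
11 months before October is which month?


October is month 10
10 - 11 = -1; wrap: -1 + 12 = 11

November


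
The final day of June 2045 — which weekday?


June 2045 has 30 days
Anchor: Jan 1, 2045. With p = 2045 - 1 = 2044: (p + p//4 - p//100 + p//400) mod 7 = (2044 + 511 - 20 + 5) mod 7 = 2540 mod 7 = 6 -> Sunday (Mon=0 ... Sun=6)
Days before June (Jan-May): 151; June 1 index = (6 + 151) mod 7 = 3 -> Thursday
Last day offset: 30 - 1 = 29 days
Weekday index = (3 + 29) mod 7 = 4

Friday, June 30


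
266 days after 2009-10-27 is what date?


Start: 2009-10-27, add 266 days
October 2009 has 31 days: 31 - 27 = 4 days to October 31 -> 262 left
November 2009 has 30 days -> 232 left
December 2009 has 31 days -> 201 left
January 2010 has 31 days -> 170 left
February 2010 has 28 days -> 142 left
March 2010 has 31 days -> 111 left
April 2010 has 30 days -> 81 left
May 2010 has 31 days -> 50 left
June 2010 has 30 days -> 20 left
July 2010: 20 <= 31 -> lands on July 20

Result: 2010-07-20


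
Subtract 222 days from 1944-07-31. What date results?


Start: 1944-07-31, subtract 222 days
Back 31 days from July 31 reaches June 30, 1944 -> 191 left
June 1944 has 30 days -> back to May 31, 1944 -> 161 left
May 1944 has 31 days -> back to April 30, 1944 -> 130 left
April 1944 has 30 days -> back to March 31, 1944 -> 100 left
March 1944 has 31 days -> back to February 29, 1944 -> 69 left
February 1944 has 29 days -> back to January 31, 1944 -> 40 left
January 1944 has 31 days -> back to December 31, 1943 -> 9 left
December 1943: 31 - 9 = 22 -> lands on December 22

Result: 1943-12-22


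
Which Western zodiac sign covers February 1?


Date: February 1
Conventional tropical zodiac dates: Aquarius from January 20 onward; Pisces starts February 19
February 1 falls within the Aquarius range

Aquarius


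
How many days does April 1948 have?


April 1948

30 days


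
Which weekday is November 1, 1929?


Target: November 1, 1929
Anchor: Jan 1, 1929. With p = 1929 - 1 = 1928: (p + p//4 - p//100 + p//400) mod 7 = (1928 + 482 - 19 + 4) mod 7 = 2395 mod 7 = 1 -> Tuesday (Mon=0 ... Sun=6)
Days before November (Jan-Oct): 304 days
Weekday index = (1 + 304) mod 7 = 4

Friday


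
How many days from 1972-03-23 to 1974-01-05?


From 1972-03-23 to 1974-01-05
1972-03-23: days before March = 31 + 29 = 60 (1972 is a leap year); day of year = 60 + 23 = 83
1974-01-05: day of year = 5
Rest of 1972: 366 - 83 = 283
Full years 1973 (365): 365
Total = 283 + 365 + 5 = 653

653 days


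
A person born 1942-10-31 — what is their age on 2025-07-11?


Birth: 1942-10-31
Reference: 2025-07-11
Year difference: 2025 - 1942 = 83
Birthday not yet reached in 2025, subtract 1

82 years old


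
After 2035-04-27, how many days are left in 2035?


Day of year: 117 of 365
Remaining = 365 - 117

248 days


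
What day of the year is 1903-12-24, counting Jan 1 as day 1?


Date: December 24, 1903
Days in months 1 through 11: 334
Plus 24 days in December

Day of year: 358


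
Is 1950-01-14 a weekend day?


Anchor: Jan 1, 1950. With p = 1950 - 1 = 1949: (p + p//4 - p//100 + p//400) mod 7 = (1949 + 487 - 19 + 4) mod 7 = 2421 mod 7 = 6 -> Sunday (Mon=0 ... Sun=6)
Day of year: 14; offset = 13
Weekday index = (6 + 13) mod 7 = 5 -> Saturday
Weekend days: Saturday, Sunday

Yes


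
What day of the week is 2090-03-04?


Date: March 4, 2090
Anchor: Jan 1, 2090. With p = 2090 - 1 = 2089: (p + p//4 - p//100 + p//400) mod 7 = (2089 + 522 - 20 + 5) mod 7 = 2596 mod 7 = 6 -> Sunday (Mon=0 ... Sun=6)
Days before March (Jan-Feb): 59; offset = 59 + 4 - 1 = 62
Weekday index = (6 + 62) mod 7 = 5

Day of the week: Saturday


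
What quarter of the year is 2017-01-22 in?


Month: January (month 1)
Q1: Jan-Mar, Q2: Apr-Jun, Q3: Jul-Sep, Q4: Oct-Dec

Q1


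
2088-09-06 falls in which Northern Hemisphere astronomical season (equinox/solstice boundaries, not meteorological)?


Date: September 6
Astronomical Summer (approx.; exact equinox/solstice day varies by year): June 21 to September 21
September 6 falls within the Summer window

Summer


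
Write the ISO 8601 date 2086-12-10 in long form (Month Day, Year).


ISO 2086-12-10 parses as year=2086, month=12, day=10
Month 12 -> December

December 10, 2086


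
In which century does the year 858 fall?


Century = (year - 1) // 100 + 1
= (858 - 1) // 100 + 1
= 857 // 100 + 1
= 8 + 1

9th century


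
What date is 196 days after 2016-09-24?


Start: 2016-09-24, add 196 days
September 2016 has 30 days: 30 - 24 = 6 days to September 30 -> 190 left
October 2016 has 31 days -> 159 left
November 2016 has 30 days -> 129 left
December 2016 has 31 days -> 98 left
January 2017 has 31 days -> 67 left
February 2017 has 28 days -> 39 left
March 2017 has 31 days -> 8 left
April 2017: 8 <= 30 -> lands on April 8

Result: 2017-04-08


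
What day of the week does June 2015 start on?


Target: June 1, 2015
Anchor: Jan 1, 2015. With p = 2015 - 1 = 2014: (p + p//4 - p//100 + p//400) mod 7 = (2014 + 503 - 20 + 5) mod 7 = 2502 mod 7 = 3 -> Thursday (Mon=0 ... Sun=6)
Days before June (Jan-May): 151 days
Weekday index = (3 + 151) mod 7 = 0

Monday


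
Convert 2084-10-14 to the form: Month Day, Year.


ISO 2084-10-14 parses as year=2084, month=10, day=14
Month 10 -> October

October 14, 2084


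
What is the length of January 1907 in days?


January 1907

31 days


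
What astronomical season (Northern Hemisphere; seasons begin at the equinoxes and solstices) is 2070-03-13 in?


Date: March 13
Astronomical Winter (approx.; exact equinox/solstice day varies by year): December 21 to March 19
March 13 falls within the Winter window

Winter


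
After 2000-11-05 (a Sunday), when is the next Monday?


Current: Sunday
Target: Monday
Days ahead: 1

Next Monday: 2000-11-06


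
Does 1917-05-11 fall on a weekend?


Anchor: Jan 1, 1917. With p = 1917 - 1 = 1916: (p + p//4 - p//100 + p//400) mod 7 = (1916 + 479 - 19 + 4) mod 7 = 2380 mod 7 = 0 -> Monday (Mon=0 ... Sun=6)
Day of year: 131; offset = 130
Weekday index = (0 + 130) mod 7 = 4 -> Friday
Weekend days: Saturday, Sunday

No


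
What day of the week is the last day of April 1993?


April 1993 has 30 days
Anchor: Jan 1, 1993. With p = 1993 - 1 = 1992: (p + p//4 - p//100 + p//400) mod 7 = (1992 + 498 - 19 + 4) mod 7 = 2475 mod 7 = 4 -> Friday (Mon=0 ... Sun=6)
Days before April (Jan-Mar): 90; April 1 index = (4 + 90) mod 7 = 3 -> Thursday
Last day offset: 30 - 1 = 29 days
Weekday index = (3 + 29) mod 7 = 4

Friday, April 30


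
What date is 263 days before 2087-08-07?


Start: 2087-08-07, subtract 263 days
Back 7 days from August 7 reaches July 31, 2087 -> 256 left
July 2087 has 31 days -> back to June 30, 2087 -> 225 left
June 2087 has 30 days -> back to May 31, 2087 -> 195 left
May 2087 has 31 days -> back to April 30, 2087 -> 164 left
April 2087 has 30 days -> back to March 31, 2087 -> 134 left
March 2087 has 31 days -> back to February 28, 2087 -> 103 left
February 2087 has 28 days -> back to January 31, 2087 -> 75 left
January 2087 has 31 days -> back to December 31, 2086 -> 44 left
December 2086 has 31 days -> back to November 30, 2086 -> 13 left
November 2086: 30 - 13 = 17 -> lands on November 17

Result: 2086-11-17


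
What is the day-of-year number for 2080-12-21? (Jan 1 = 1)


Date: December 21, 2080
Days in months 1 through 11: 335
Plus 21 days in December

Day of year: 356


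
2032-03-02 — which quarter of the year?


Month: March (month 3)
Q1: Jan-Mar, Q2: Apr-Jun, Q3: Jul-Sep, Q4: Oct-Dec

Q1


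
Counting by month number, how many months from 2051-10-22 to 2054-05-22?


From October 2051 to May 2054
3 years * 12 = 36 months, minus 5 months = 31

31 months


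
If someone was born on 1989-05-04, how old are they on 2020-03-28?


Birth: 1989-05-04
Reference: 2020-03-28
Year difference: 2020 - 1989 = 31
Birthday not yet reached in 2020, subtract 1

30 years old


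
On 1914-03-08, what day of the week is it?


Date: March 8, 1914
Anchor: Jan 1, 1914. With p = 1914 - 1 = 1913: (p + p//4 - p//100 + p//400) mod 7 = (1913 + 478 - 19 + 4) mod 7 = 2376 mod 7 = 3 -> Thursday (Mon=0 ... Sun=6)
Days before March (Jan-Feb): 59; offset = 59 + 8 - 1 = 66
Weekday index = (3 + 66) mod 7 = 6

Day of the week: Sunday


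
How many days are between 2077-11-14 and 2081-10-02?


From 2077-11-14 to 2081-10-02
2077-11-14: days before November = 31 + 28 + 31 + 30 + 31 + 30 + 31 + 31 + 30 + 31 = 304 (2077 is not a leap year); day of year = 304 + 14 = 318
2081-10-02: days before October = 31 + 28 + 31 + 30 + 31 + 30 + 31 + 31 + 30 = 273 (2081 is not a leap year); day of year = 273 + 2 = 275
Rest of 2077: 365 - 318 = 47
Full years 2078 (365), 2079 (365), 2080 (366): 1096
Total = 47 + 1096 + 275 = 1418

1418 days


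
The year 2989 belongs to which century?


Century = (year - 1) // 100 + 1
= (2989 - 1) // 100 + 1
= 2988 // 100 + 1
= 29 + 1

30th century


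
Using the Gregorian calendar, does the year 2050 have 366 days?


Gregorian leap year rule: divisible by 4, but not by 100, unless also by 400.
2050 is not divisible by 4 -> not a leap year

No


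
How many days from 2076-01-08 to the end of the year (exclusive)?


Day of year: 8 of 366
Remaining = 366 - 8

358 days


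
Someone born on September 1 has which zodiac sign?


Date: September 1
Conventional tropical zodiac dates: Virgo from August 23 onward; Libra starts September 23
September 1 falls within the Virgo range

Virgo


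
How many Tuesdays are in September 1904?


September 1904 has 30 days
Anchor: Jan 1, 1904. With p = 1904 - 1 = 1903: (p + p//4 - p//100 + p//400) mod 7 = (1903 + 475 - 19 + 4) mod 7 = 2363 mod 7 = 4 -> Friday (Mon=0 ... Sun=6)
Days before September (Jan-Aug): 244; September 1 index = (4 + 244) mod 7 = 3 -> Thursday
First Tuesday is September 6
Tuesdays: 6, 13, 20, 27

4 Tuesdays


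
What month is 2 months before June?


June is month 6
6 - 2 = 4

April


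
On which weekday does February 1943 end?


February 1943 has 28 days
Anchor: Jan 1, 1943. With p = 1943 - 1 = 1942: (p + p//4 - p//100 + p//400) mod 7 = (1942 + 485 - 19 + 4) mod 7 = 2412 mod 7 = 4 -> Friday (Mon=0 ... Sun=6)
Days before February (Jan): 31; February 1 index = (4 + 31) mod 7 = 0 -> Monday
Last day offset: 28 - 1 = 27 days
Weekday index = (0 + 27) mod 7 = 6

Sunday, February 28


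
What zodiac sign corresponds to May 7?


Date: May 7
Conventional tropical zodiac dates: Taurus from April 20 onward; Gemini starts May 21
May 7 falls within the Taurus range

Taurus


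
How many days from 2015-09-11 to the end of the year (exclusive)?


Day of year: 254 of 365
Remaining = 365 - 254

111 days


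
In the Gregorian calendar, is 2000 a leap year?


Gregorian leap year rule: divisible by 4, but not by 100, unless also by 400.
2000 is divisible by 400 -> leap year

Yes


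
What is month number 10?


Month 10 of 12

October


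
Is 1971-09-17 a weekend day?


Anchor: Jan 1, 1971. With p = 1971 - 1 = 1970: (p + p//4 - p//100 + p//400) mod 7 = (1970 + 492 - 19 + 4) mod 7 = 2447 mod 7 = 4 -> Friday (Mon=0 ... Sun=6)
Day of year: 260; offset = 259
Weekday index = (4 + 259) mod 7 = 4 -> Friday
Weekend days: Saturday, Sunday

No


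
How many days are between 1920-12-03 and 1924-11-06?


From 1920-12-03 to 1924-11-06
1920-12-03: days before December = 31 + 29 + 31 + 30 + 31 + 30 + 31 + 31 + 30 + 31 + 30 = 335 (1920 is a leap year); day of year = 335 + 3 = 338
1924-11-06: days before November = 31 + 29 + 31 + 30 + 31 + 30 + 31 + 31 + 30 + 31 = 305 (1924 is a leap year); day of year = 305 + 6 = 311
Rest of 1920: 366 - 338 = 28
Full years 1921 (365), 1922 (365), 1923 (365): 1095
Total = 28 + 1095 + 311 = 1434

1434 days


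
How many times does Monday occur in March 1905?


March 1905 has 31 days
Anchor: Jan 1, 1905. With p = 1905 - 1 = 1904: (p + p//4 - p//100 + p//400) mod 7 = (1904 + 476 - 19 + 4) mod 7 = 2365 mod 7 = 6 -> Sunday (Mon=0 ... Sun=6)
Days before March (Jan-Feb): 59; March 1 index = (6 + 59) mod 7 = 2 -> Wednesday
First Monday is March 6
Mondays: 6, 13, 20, 27

4 Mondays


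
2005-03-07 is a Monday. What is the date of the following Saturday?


Current: Monday
Target: Saturday
Days ahead: 5

Next Saturday: 2005-03-12


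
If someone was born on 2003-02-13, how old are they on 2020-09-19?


Birth: 2003-02-13
Reference: 2020-09-19
Year difference: 2020 - 2003 = 17

17 years old


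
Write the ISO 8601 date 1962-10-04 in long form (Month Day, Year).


ISO 1962-10-04 parses as year=1962, month=10, day=04
Month 10 -> October

October 4, 1962


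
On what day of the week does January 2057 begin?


Target: January 1, 2057
Anchor: Jan 1, 2057. With p = 2057 - 1 = 2056: (p + p//4 - p//100 + p//400) mod 7 = (2056 + 514 - 20 + 5) mod 7 = 2555 mod 7 = 0 -> Monday (Mon=0 ... Sun=6)
Offset from anchor: 0 days
Weekday index = (0 + 0) mod 7 = 0

Monday


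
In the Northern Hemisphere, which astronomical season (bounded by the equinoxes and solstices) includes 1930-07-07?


Date: July 7
Astronomical Summer (approx.; exact equinox/solstice day varies by year): June 21 to September 21
July 7 falls within the Summer window

Summer


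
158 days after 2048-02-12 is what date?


Start: 2048-02-12, add 158 days
February 2048 has 29 days: 29 - 12 = 17 days to February 29 -> 141 left
March 2048 has 31 days -> 110 left
April 2048 has 30 days -> 80 left
May 2048 has 31 days -> 49 left
June 2048 has 30 days -> 19 left
July 2048: 19 <= 31 -> lands on July 19

Result: 2048-07-19


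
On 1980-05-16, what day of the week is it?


Date: May 16, 1980
Anchor: Jan 1, 1980. With p = 1980 - 1 = 1979: (p + p//4 - p//100 + p//400) mod 7 = (1979 + 494 - 19 + 4) mod 7 = 2458 mod 7 = 1 -> Tuesday (Mon=0 ... Sun=6)
Days before May (Jan-Apr): 121; offset = 121 + 16 - 1 = 136
Weekday index = (1 + 136) mod 7 = 4

Day of the week: Friday


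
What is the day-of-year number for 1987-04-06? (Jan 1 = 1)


Date: April 6, 1987
Days in months 1 through 3: 90
Plus 6 days in April

Day of year: 96


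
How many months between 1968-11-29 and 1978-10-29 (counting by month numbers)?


From November 1968 to October 1978
10 years * 12 = 120 months, minus 1 month = 119

119 months


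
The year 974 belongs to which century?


Century = (year - 1) // 100 + 1
= (974 - 1) // 100 + 1
= 973 // 100 + 1
= 9 + 1

10th century


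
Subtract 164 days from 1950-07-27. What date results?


Start: 1950-07-27, subtract 164 days
Back 27 days from July 27 reaches June 30, 1950 -> 137 left
June 1950 has 30 days -> back to May 31, 1950 -> 107 left
May 1950 has 31 days -> back to April 30, 1950 -> 76 left
April 1950 has 30 days -> back to March 31, 1950 -> 46 left
March 1950 has 31 days -> back to February 28, 1950 -> 15 left
February 1950: 28 - 15 = 13 -> lands on February 13

Result: 1950-02-13


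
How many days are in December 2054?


December 2054

31 days


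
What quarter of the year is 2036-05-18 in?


Month: May (month 5)
Q1: Jan-Mar, Q2: Apr-Jun, Q3: Jul-Sep, Q4: Oct-Dec

Q2


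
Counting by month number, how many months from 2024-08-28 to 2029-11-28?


From August 2024 to November 2029
5 years * 12 = 60 months, plus 3 months = 63

63 months


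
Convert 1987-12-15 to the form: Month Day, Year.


ISO 1987-12-15 parses as year=1987, month=12, day=15
Month 12 -> December

December 15, 1987


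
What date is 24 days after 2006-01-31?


Start: 2006-01-31, add 24 days
January 31 is the last day of January 2006 -> 24 left
February 2006: 24 <= 28 -> lands on February 24

Result: 2006-02-24


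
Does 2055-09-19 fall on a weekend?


Anchor: Jan 1, 2055. With p = 2055 - 1 = 2054: (p + p//4 - p//100 + p//400) mod 7 = (2054 + 513 - 20 + 5) mod 7 = 2552 mod 7 = 4 -> Friday (Mon=0 ... Sun=6)
Day of year: 262; offset = 261
Weekday index = (4 + 261) mod 7 = 6 -> Sunday
Weekend days: Saturday, Sunday

Yes


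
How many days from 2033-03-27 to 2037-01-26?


From 2033-03-27 to 2037-01-26
2033-03-27: days before March = 31 + 28 = 59 (2033 is not a leap year); day of year = 59 + 27 = 86
2037-01-26: day of year = 26
Rest of 2033: 365 - 86 = 279
Full years 2034 (365), 2035 (365), 2036 (366): 1096
Total = 279 + 1096 + 26 = 1401

1401 days


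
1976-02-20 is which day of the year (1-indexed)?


Date: February 20, 1976
Days in months 1 through 1: 31
Plus 20 days in February

Day of year: 51


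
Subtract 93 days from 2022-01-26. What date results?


Start: 2022-01-26, subtract 93 days
Back 26 days from January 26 reaches December 31, 2021 -> 67 left
December 2021 has 31 days -> back to November 30, 2021 -> 36 left
November 2021 has 30 days -> back to October 31, 2021 -> 6 left
October 2021: 31 - 6 = 25 -> lands on October 25

Result: 2021-10-25


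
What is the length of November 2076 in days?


November 2076

30 days


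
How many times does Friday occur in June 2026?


June 2026 has 30 days
Anchor: Jan 1, 2026. With p = 2026 - 1 = 2025: (p + p//4 - p//100 + p//400) mod 7 = (2025 + 506 - 20 + 5) mod 7 = 2516 mod 7 = 3 -> Thursday (Mon=0 ... Sun=6)
Days before June (Jan-May): 151; June 1 index = (3 + 151) mod 7 = 0 -> Monday
First Friday is June 5
Fridays: 5, 12, 19, 26

4 Fridays


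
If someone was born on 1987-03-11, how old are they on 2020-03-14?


Birth: 1987-03-11
Reference: 2020-03-14
Year difference: 2020 - 1987 = 33

33 years old


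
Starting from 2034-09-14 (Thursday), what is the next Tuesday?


Current: Thursday
Target: Tuesday
Days ahead: 5

Next Tuesday: 2034-09-19


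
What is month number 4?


Month 4 of 12

April


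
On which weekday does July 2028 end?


July 2028 has 31 days
Anchor: Jan 1, 2028. With p = 2028 - 1 = 2027: (p + p//4 - p//100 + p//400) mod 7 = (2027 + 506 - 20 + 5) mod 7 = 2518 mod 7 = 5 -> Saturday (Mon=0 ... Sun=6)
Days before July (Jan-Jun): 182; July 1 index = (5 + 182) mod 7 = 5 -> Saturday
Last day offset: 31 - 1 = 30 days
Weekday index = (5 + 30) mod 7 = 0

Monday, July 31


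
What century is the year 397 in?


Century = (year - 1) // 100 + 1
= (397 - 1) // 100 + 1
= 396 // 100 + 1
= 3 + 1

4th century


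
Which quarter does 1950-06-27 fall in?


Month: June (month 6)
Q1: Jan-Mar, Q2: Apr-Jun, Q3: Jul-Sep, Q4: Oct-Dec

Q2


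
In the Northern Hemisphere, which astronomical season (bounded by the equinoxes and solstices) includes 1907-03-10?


Date: March 10
Astronomical Winter (approx.; exact equinox/solstice day varies by year): December 21 to March 19
March 10 falls within the Winter window

Winter


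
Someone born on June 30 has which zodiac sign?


Date: June 30
Conventional tropical zodiac dates: Cancer from June 21 onward; Leo starts July 23
June 30 falls within the Cancer range

Cancer


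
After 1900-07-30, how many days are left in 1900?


Day of year: 211 of 365
Remaining = 365 - 211

154 days


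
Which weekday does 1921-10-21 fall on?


Date: October 21, 1921
Anchor: Jan 1, 1921. With p = 1921 - 1 = 1920: (p + p//4 - p//100 + p//400) mod 7 = (1920 + 480 - 19 + 4) mod 7 = 2385 mod 7 = 5 -> Saturday (Mon=0 ... Sun=6)
Days before October (Jan-Sep): 273; offset = 273 + 21 - 1 = 293
Weekday index = (5 + 293) mod 7 = 4

Day of the week: Friday


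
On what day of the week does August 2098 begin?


Target: August 1, 2098
Anchor: Jan 1, 2098. With p = 2098 - 1 = 2097: (p + p//4 - p//100 + p//400) mod 7 = (2097 + 524 - 20 + 5) mod 7 = 2606 mod 7 = 2 -> Wednesday (Mon=0 ... Sun=6)
Days before August (Jan-Jul): 212 days
Weekday index = (2 + 212) mod 7 = 4

Friday


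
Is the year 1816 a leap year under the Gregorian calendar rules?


Gregorian leap year rule: divisible by 4, but not by 100, unless also by 400.
1816 is divisible by 4 but not 100 -> leap year

Yes


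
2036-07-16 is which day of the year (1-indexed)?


Date: July 16, 2036
Days in months 1 through 6: 182
Plus 16 days in July

Day of year: 198


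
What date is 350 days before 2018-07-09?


Start: 2018-07-09, subtract 350 days
Back 9 days from July 9 reaches June 30, 2018 -> 341 left
June 2018 has 30 days -> back to May 31, 2018 -> 311 left
May 2018 has 31 days -> back to April 30, 2018 -> 280 left
April 2018 has 30 days -> back to March 31, 2018 -> 250 left
March 2018 has 31 days -> back to February 28, 2018 -> 219 left
February 2018 has 28 days -> back to January 31, 2018 -> 191 left
January 2018 has 31 days -> back to December 31, 2017 -> 160 left
December 2017 has 31 days -> back to November 30, 2017 -> 129 left
November 2017 has 30 days -> back to October 31, 2017 -> 99 left
October 2017 has 31 days -> back to September 30, 2017 -> 68 left
September 2017 has 30 days -> back to August 31, 2017 -> 38 left
August 2017 has 31 days -> back to July 31, 2017 -> 7 left
July 2017: 31 - 7 = 24 -> lands on July 24

Result: 2017-07-24
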